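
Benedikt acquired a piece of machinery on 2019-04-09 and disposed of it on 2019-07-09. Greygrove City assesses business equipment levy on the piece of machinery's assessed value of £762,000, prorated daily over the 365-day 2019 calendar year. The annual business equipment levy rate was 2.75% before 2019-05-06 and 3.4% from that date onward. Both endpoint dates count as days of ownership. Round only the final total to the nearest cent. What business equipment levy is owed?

£6,163.85

2019-04-09 to 2019-05-05: 27 days at 2.75% → £762,000 × 2.75% × 27/365 = £1,550.0959
2019-05-06 to 2019-07-09: 65 days at 3.4% → £762,000 × 3.4% × 65/365 = £4,613.7534
Total = £6,163.8493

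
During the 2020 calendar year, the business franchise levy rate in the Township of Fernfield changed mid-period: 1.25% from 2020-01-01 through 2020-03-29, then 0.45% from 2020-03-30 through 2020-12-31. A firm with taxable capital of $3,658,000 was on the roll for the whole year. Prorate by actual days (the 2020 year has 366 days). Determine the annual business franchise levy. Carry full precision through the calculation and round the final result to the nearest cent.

$23,577.11

2020-01-01 to 2020-03-29: 89 days at 1.25% → $3,658,000 × 1.25% × 89/366 = $11,118.9208
2020-03-30 to 2020-12-31: 277 days at 0.45% → $3,658,000 × 0.45% × 277/366 = $12,458.1885
Total = $23,577.1093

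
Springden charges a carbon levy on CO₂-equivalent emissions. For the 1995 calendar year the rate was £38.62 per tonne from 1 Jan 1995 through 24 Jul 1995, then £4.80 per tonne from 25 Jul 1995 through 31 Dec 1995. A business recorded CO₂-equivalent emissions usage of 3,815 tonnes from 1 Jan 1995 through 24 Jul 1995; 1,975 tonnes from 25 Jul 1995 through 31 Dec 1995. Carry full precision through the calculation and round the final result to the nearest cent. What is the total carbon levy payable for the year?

£156,815.30

1 Jan – 24 Jul 1995: 3,815 tonnes at £38.62/tonne → £147,335.30
25 Jul – 31 Dec 1995: 1,975 tonnes at £4.80/tonne → £9,480.00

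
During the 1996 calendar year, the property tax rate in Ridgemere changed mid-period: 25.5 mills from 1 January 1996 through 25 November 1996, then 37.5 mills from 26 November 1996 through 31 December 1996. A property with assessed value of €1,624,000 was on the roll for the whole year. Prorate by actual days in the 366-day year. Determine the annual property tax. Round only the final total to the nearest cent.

€43,328.85

1 January – 25 November 1996: 330 days at 25.5 mills → €1,624,000 × 2.55% × 330/366 = €37,338.6885
26 November – 31 December 1996: 36 days at 37.5 mills → €1,624,000 × 3.75% × 36/366 = €5,990.1639
Total = €43,328.8525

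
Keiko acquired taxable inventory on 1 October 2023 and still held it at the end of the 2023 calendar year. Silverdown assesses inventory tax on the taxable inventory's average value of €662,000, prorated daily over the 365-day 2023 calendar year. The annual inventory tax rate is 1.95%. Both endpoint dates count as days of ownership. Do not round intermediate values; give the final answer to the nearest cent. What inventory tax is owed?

Days held (1 October – 31 December 2023): 92 out of 365
Tax = €662,000 × 1.95% × 92/365 = €3,253.7753

€3,253.78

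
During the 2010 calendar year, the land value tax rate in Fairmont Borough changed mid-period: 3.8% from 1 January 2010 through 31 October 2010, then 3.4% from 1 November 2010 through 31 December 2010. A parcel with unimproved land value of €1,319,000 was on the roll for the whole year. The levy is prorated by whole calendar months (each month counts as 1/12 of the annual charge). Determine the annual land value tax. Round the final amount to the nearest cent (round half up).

€49,242.67

1 January – 31 October 2010: 10 months at 3.8% → €1,319,000 × 3.8% × 10/12 = €41,768.3333
1 November – 31 December 2010: 2 months at 3.4% → €1,319,000 × 3.4% × 2/12 = €7,474.3333
Total = €49,242.6667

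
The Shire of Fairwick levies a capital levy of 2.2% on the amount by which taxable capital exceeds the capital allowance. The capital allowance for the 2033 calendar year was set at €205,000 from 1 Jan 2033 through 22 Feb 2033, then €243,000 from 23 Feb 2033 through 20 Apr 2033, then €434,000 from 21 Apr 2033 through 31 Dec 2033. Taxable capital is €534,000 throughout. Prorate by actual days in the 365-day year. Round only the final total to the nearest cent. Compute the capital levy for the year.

1 Jan – 22 Feb 2033: 53 days, exemption €205,000 → (€534,000 − €205,000) × 2.2% × 53/365 = €1,050.9973
23 Feb – 20 Apr 2033: 57 days, exemption €243,000 → (€534,000 − €243,000) × 2.2% × 57/365 = €999.7644
21 Apr – 31 Dec 2033: 255 days, exemption €434,000 → (€534,000 − €434,000) × 2.2% × 255/365 = €1,536.9863
Total = €3,587.7479

€3,587.75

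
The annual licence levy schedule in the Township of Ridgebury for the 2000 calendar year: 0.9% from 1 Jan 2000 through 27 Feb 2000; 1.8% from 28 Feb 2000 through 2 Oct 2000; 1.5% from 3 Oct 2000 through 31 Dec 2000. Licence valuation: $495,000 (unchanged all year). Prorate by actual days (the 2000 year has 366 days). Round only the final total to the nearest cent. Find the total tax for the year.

$7,838.85

1 Jan – 27 Feb 2000: 58 days at 0.9% → $495,000 × 0.9% × 58/366 = $705.9836
28 Feb – 2 Oct 2000: 218 days at 1.8% → $495,000 × 1.8% × 218/366 = $5,307.0492
3 Oct – 31 Dec 2000: 90 days at 1.5% → $495,000 × 1.5% × 90/366 = $1,825.8197
Total = $7,838.8525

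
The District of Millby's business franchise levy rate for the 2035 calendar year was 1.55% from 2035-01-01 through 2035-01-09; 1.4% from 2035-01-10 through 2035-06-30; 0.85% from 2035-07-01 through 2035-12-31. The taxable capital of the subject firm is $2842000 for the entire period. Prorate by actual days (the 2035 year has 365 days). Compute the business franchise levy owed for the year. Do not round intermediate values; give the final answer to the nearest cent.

2035-01-01 to 2035-01-09: 9 days at 1.55% → $2842000 × 1.55% × 9/365 = $1086.1890
2035-01-10 to 2035-06-30: 172 days at 1.4% → $2842000 × 1.4% × 172/365 = $18749.4137
2035-07-01 to 2035-12-31: 184 days at 0.85% → $2842000 × 0.85% × 184/365 = $12177.7753
Total = $32013.3781

$32013.38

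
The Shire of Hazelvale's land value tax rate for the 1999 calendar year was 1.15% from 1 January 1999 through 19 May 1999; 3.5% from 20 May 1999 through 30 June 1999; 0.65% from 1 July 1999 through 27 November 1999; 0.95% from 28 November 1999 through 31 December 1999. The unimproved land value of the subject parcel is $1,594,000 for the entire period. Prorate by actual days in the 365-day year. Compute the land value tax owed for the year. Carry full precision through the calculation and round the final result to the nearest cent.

1 January – 19 May 1999: 139 days at 1.15% → $1,594,000 × 1.15% × 139/365 = $6,980.8466
20 May – 30 June 1999: 42 days at 3.5% → $1,594,000 × 3.5% × 42/365 = $6,419.6712
1 July – 27 November 1999: 150 days at 0.65% → $1,594,000 × 0.65% × 150/365 = $4,257.9452
28 November – 31 December 1999: 34 days at 0.95% → $1,594,000 × 0.95% × 34/365 = $1,410.5808
Total = $19,069.0438

$19,069.04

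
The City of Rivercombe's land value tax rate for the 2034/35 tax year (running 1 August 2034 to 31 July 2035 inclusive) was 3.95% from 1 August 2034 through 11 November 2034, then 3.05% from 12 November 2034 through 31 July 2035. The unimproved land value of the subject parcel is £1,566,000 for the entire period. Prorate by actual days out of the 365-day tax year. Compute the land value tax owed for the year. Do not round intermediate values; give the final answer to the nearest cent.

£51,740.21

1 August – 11 November 2034: 103 days at 3.95% → £1,566,000 × 3.95% × 103/365 = £17,455.5370
12 November 2034 – 31 July 2035: 262 days at 3.05% → £1,566,000 × 3.05% × 262/365 = £34,284.6740
Total = £51,740.2110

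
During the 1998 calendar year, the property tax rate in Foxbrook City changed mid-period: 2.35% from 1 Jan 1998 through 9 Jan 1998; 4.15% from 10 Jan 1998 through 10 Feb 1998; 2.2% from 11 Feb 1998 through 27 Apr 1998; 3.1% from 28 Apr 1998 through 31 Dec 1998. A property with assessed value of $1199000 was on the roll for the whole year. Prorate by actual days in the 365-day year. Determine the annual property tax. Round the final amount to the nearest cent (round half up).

$35804.11

1 Jan – 9 Jan 1998: 9 days at 2.35% → $1199000 × 2.35% × 9/365 = $694.7630
10 Jan – 10 Feb 1998: 32 days at 4.15% → $1199000 × 4.15% × 32/365 = $4362.3890
11 Feb – 27 Apr 1998: 76 days at 2.2% → $1199000 × 2.2% × 76/365 = $5492.4055
28 Apr – 31 Dec 1998: 248 days at 3.1% → $1199000 × 3.1% × 248/365 = $25254.5534
Total = $35804.1110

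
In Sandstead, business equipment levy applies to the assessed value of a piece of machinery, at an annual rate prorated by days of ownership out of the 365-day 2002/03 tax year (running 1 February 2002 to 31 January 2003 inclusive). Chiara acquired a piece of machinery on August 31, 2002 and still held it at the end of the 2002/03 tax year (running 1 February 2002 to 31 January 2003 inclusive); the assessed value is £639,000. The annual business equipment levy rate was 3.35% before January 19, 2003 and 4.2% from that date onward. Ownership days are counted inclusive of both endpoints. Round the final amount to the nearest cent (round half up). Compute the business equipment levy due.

August 31, 2002 – January 18, 2003: 141 days at 3.35% → £639,000 × 3.35% × 141/365 = £8,269.3603
January 19 – January 31, 2003: 13 days at 4.2% → £639,000 × 4.2% × 13/365 = £955.8740
Total = £9,225.2342

£9,225.23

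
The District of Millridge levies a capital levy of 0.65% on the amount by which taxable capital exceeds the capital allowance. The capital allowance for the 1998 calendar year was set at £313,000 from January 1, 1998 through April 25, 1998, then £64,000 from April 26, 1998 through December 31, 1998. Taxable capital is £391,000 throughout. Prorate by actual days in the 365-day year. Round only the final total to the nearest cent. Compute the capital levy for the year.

£1,615.56

January 1 – April 25, 1998: 115 days, exemption £313,000 → (£391,000 − £313,000) × 0.65% × 115/365 = £159.7397
April 26 – December 31, 1998: 250 days, exemption £64,000 → (£391,000 − £64,000) × 0.65% × 250/365 = £1,455.8219
Total = £1,615.5616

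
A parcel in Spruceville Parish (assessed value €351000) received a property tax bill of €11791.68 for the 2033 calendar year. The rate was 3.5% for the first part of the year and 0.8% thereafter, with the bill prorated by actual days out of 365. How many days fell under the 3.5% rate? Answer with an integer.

Let d = days at the first rate; then 365 − d days at the second rate.
€351000 × [3.5%·d + 0.8%·(365−d)] / 365 = €11791.68
Solving gives d = 346, so the new rate took effect on December 13, 2033.

346 days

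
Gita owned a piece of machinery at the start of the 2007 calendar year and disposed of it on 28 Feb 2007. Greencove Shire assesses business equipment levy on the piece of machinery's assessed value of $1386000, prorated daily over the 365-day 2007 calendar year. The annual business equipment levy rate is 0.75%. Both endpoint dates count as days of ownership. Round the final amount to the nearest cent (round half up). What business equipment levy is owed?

$1680.29

Days held (1 Jan – 28 Feb 2007): 59 out of 365
Tax = $1386000 × 0.75% × 59/365 = $1680.2877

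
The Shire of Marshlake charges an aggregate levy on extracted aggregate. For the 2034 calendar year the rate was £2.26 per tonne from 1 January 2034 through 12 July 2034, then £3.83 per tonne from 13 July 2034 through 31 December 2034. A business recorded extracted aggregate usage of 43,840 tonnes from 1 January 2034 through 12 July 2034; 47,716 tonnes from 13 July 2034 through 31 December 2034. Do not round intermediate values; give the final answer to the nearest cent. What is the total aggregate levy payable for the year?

1 January – 12 July 2034: 43,840 tonnes at £2.26/tonne → £99,078.40
13 July – 31 December 2034: 47,716 tonnes at £3.83/tonne → £182,752.28

£281,830.68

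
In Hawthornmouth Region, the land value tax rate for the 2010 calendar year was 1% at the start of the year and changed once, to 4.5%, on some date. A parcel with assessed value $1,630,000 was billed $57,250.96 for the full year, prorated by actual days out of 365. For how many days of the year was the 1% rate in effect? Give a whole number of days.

103 days

Let d = days at the first rate; then 365 − d days at the second rate.
$1,630,000 × [1%·d + 4.5%·(365−d)] / 365 = $57,250.96
Solving gives d = 103, so the new rate took effect on 14 April 2010.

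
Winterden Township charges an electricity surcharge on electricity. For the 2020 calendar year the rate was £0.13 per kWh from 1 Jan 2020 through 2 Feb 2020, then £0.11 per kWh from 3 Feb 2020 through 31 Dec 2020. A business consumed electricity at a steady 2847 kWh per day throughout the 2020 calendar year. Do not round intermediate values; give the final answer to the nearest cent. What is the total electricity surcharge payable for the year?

£116,499.24

1 Jan – 2 Feb 2020: 33 days × 2847 kWh/day = 93,951 kWh at £0.13/kWh → £12,213.63
3 Feb – 31 Dec 2020: 333 days × 2847 kWh/day = 948,051 kWh at £0.11/kWh → £104,285.61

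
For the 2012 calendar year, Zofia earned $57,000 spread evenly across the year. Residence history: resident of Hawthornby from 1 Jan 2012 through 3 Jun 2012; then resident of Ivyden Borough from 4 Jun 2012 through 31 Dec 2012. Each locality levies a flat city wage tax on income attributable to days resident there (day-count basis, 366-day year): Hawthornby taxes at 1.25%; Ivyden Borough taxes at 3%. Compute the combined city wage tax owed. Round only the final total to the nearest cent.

Hawthornby, 1 Jan – 3 Jun 2012: 155 days → $57,000 × 1.25% × 155/366 = $301.7418
Ivyden Borough, 4 Jun – 31 Dec 2012: 211 days → $57,000 × 3% × 211/366 = $985.8197
Total = $1,287.5615

$1,287.56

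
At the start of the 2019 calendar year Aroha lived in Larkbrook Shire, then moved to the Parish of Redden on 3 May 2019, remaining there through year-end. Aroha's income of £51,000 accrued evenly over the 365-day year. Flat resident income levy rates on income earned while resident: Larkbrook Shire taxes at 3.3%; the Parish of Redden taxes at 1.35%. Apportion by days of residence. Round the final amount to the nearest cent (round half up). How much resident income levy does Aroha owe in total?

Larkbrook Shire, 1 January – 2 May 2019: 122 days → £51,000 × 3.3% × 122/365 = £562.5370
The Parish of Redden, 3 May – 31 December 2019: 243 days → £51,000 × 1.35% × 243/365 = £458.3712
Total = £1,020.9082

£1,020.91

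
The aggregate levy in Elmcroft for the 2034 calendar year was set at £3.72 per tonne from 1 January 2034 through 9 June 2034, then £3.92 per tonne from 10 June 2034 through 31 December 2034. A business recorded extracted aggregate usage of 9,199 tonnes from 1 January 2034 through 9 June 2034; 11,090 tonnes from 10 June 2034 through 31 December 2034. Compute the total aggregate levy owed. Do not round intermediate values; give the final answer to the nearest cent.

£77693.08

1 January – 9 June 2034: 9,199 tonnes at £3.72/tonne → £34220.28
10 June – 31 December 2034: 11,090 tonnes at £3.92/tonne → £43472.80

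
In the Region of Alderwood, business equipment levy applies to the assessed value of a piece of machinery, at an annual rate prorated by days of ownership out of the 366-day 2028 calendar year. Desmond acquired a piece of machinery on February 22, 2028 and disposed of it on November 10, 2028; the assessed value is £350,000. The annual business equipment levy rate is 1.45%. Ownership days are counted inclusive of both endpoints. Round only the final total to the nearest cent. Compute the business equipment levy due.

£3,646.79

Days held (February 22 – November 10, 2028): 263 out of 366
Tax = £350,000 × 1.45% × 263/366 = £3,646.7896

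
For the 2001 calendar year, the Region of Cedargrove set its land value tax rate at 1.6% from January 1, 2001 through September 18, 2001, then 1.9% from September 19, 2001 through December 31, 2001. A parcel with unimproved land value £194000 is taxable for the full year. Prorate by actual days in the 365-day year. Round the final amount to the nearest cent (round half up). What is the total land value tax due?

January 1 – September 18, 2001: 261 days at 1.6% → £194000 × 1.6% × 261/365 = £2219.5726
September 19 – December 31, 2001: 104 days at 1.9% → £194000 × 1.9% × 104/365 = £1050.2575
Total = £3269.8301

£3269.83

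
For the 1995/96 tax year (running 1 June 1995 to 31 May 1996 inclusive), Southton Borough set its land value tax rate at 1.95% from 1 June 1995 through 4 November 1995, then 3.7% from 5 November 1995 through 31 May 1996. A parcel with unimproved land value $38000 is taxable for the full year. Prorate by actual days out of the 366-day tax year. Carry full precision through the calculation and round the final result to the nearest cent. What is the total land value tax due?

1 June – 4 November 1995: 157 days at 1.95% → $38000 × 1.95% × 157/366 = $317.8607
5 November 1995 – 31 May 1996: 209 days at 3.7% → $38000 × 3.7% × 209/366 = $802.8798
Total = $1120.7404

$1120.74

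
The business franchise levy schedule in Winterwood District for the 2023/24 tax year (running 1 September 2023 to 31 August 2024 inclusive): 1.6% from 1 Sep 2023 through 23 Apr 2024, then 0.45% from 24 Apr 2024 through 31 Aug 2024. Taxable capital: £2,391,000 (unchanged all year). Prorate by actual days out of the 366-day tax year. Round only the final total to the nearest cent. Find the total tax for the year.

1 Sep 2023 – 23 Apr 2024: 236 days at 1.6% → £2,391,000 × 1.6% × 236/366 = £24,667.8033
24 Apr – 31 Aug 2024: 130 days at 0.45% → £2,391,000 × 0.45% × 130/366 = £3,821.6803
Total = £28,489.4836

£28,489.48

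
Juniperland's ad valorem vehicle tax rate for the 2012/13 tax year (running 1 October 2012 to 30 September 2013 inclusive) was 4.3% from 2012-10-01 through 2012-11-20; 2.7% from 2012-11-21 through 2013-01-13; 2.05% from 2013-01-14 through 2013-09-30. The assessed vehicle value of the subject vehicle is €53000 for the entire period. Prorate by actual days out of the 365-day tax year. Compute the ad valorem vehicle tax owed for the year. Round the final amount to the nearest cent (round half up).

2012-10-01 to 2012-11-20: 51 days at 4.3% → €53000 × 4.3% × 51/365 = €318.4356
2012-11-21 to 2013-01-13: 54 days at 2.7% → €53000 × 2.7% × 54/365 = €211.7096
2013-01-14 to 2013-09-30: 260 days at 2.05% → €53000 × 2.05% × 260/365 = €773.9452
Total = €1304.0904

€1304.09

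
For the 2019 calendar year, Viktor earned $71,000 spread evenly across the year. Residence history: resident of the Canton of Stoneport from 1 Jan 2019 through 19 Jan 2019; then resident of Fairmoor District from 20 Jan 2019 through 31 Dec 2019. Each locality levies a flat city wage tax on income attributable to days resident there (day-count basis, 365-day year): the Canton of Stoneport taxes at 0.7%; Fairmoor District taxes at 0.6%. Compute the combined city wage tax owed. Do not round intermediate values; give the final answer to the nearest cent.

$429.70

The Canton of Stoneport, 1 Jan – 19 Jan 2019: 19 days → $71,000 × 0.7% × 19/365 = $25.8712
Fairmoor District, 20 Jan – 31 Dec 2019: 346 days → $71,000 × 0.6% × 346/365 = $403.8247
Total = $429.6959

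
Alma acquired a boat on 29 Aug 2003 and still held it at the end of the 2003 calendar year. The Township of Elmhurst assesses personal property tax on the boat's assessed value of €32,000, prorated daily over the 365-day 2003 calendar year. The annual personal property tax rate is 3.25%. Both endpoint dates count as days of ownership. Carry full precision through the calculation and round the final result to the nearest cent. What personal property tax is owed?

€356.16

Days held (29 Aug – 31 Dec 2003): 125 out of 365
Tax = €32,000 × 3.25% × 125/365 = €356.1644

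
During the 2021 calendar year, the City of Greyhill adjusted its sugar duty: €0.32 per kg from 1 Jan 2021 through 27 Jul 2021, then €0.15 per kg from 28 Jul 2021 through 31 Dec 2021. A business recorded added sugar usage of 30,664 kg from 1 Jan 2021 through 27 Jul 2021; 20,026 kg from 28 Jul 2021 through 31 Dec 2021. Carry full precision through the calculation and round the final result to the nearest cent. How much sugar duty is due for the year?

€12816.38

1 Jan – 27 Jul 2021: 30,664 kg at €0.32/kg → €9812.48
28 Jul – 31 Dec 2021: 20,026 kg at €0.15/kg → €3003.90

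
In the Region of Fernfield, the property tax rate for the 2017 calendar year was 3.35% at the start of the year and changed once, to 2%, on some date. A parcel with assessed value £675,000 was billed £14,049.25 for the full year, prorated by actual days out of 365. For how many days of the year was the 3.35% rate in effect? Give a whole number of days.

22 days

Let d = days at the first rate; then 365 − d days at the second rate.
£675,000 × [3.35%·d + 2%·(365−d)] / 365 = £14,049.25
Solving gives d = 22, so the new rate took effect on January 23, 2017.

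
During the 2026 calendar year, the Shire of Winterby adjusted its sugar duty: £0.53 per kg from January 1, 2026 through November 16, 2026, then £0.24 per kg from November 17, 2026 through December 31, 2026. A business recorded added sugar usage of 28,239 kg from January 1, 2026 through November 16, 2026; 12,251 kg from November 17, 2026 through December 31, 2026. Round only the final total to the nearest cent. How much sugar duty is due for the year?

January 1 – November 16, 2026: 28,239 kg at £0.53/kg → £14,966.67
November 17 – December 31, 2026: 12,251 kg at £0.24/kg → £2,940.24

£17,906.91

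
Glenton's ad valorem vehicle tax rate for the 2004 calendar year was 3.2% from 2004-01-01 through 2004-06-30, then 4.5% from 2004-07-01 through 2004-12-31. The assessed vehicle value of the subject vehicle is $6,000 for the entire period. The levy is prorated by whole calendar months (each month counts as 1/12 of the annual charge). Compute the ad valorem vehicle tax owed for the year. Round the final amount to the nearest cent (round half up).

$231.00

2004-01-01 to 2004-06-30: 6 months at 3.2% → $6,000 × 3.2% × 6/12 = $96.0000
2004-07-01 to 2004-12-31: 6 months at 4.5% → $6,000 × 4.5% × 6/12 = $135.0000
Total = $231.0000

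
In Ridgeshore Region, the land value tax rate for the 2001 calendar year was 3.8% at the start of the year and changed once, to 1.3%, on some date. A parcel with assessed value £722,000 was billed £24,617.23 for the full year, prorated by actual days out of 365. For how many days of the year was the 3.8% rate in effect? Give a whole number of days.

Let d = days at the first rate; then 365 − d days at the second rate.
£722,000 × [3.8%·d + 1.3%·(365−d)] / 365 = £24,617.23
Solving gives d = 308, so the new rate took effect on 5 Nov 2001.

308 days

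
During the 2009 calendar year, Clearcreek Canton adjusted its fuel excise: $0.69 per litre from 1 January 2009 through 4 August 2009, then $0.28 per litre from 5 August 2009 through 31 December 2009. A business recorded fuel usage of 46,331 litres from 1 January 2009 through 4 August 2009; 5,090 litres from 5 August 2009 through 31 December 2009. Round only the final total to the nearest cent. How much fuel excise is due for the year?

1 January – 4 August 2009: 46,331 litres at $0.69/litre → $31968.39
5 August – 31 December 2009: 5,090 litres at $0.28/litre → $1425.20

$33393.59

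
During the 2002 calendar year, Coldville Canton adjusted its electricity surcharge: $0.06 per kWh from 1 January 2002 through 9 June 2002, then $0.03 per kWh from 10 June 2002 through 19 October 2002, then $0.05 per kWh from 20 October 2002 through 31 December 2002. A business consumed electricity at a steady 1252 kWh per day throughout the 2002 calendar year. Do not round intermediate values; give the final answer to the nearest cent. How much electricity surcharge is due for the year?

1 January – 9 June 2002: 160 days × 1252 kWh/day = 200,320 kWh at $0.06/kWh → $12,019.20
10 June – 19 October 2002: 132 days × 1252 kWh/day = 165,264 kWh at $0.03/kWh → $4,957.92
20 October – 31 December 2002: 73 days × 1252 kWh/day = 91,396 kWh at $0.05/kWh → $4,569.80

$21,546.92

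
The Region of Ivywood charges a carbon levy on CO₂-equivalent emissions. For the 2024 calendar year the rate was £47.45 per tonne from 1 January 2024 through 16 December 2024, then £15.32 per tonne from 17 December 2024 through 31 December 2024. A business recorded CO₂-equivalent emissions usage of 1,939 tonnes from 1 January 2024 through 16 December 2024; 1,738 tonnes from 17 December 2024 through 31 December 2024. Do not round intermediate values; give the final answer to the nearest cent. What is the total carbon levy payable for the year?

1 January – 16 December 2024: 1,939 tonnes at £47.45/tonne → £92,005.55
17 December – 31 December 2024: 1,738 tonnes at £15.32/tonne → £26,626.16

£118,631.71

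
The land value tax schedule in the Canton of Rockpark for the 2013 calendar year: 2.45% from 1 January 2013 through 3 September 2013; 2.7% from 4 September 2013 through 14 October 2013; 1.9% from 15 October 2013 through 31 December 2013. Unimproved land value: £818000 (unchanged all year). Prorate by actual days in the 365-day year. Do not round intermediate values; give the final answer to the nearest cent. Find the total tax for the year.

£19309.28

1 January – 3 September 2013: 246 days at 2.45% → £818000 × 2.45% × 246/365 = £13507.0849
4 September – 14 October 2013: 41 days at 2.7% → £818000 × 2.7% × 41/365 = £2480.8932
15 October – 31 December 2013: 78 days at 1.9% → £818000 × 1.9% × 78/365 = £3321.3041
Total = £19309.2822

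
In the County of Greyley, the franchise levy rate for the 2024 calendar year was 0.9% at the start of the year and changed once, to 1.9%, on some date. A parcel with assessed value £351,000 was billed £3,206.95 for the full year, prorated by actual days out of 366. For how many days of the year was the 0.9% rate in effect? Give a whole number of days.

361 days

Let d = days at the first rate; then 366 − d days at the second rate.
£351,000 × [0.9%·d + 1.9%·(366−d)] / 366 = £3,206.95
Solving gives d = 361, so the new rate took effect on December 27, 2024.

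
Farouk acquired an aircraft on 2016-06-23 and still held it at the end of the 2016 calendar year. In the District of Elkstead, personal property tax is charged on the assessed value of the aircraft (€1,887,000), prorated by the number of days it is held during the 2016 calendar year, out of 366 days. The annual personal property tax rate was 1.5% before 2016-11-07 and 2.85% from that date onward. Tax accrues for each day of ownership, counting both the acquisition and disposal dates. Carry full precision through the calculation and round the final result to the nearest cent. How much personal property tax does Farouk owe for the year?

€18,676.66

2016-06-23 to 2016-11-06: 137 days at 1.5% → €1,887,000 × 1.5% × 137/366 = €10,595.0410
2016-11-07 to 2016-12-31: 55 days at 2.85% → €1,887,000 × 2.85% × 55/366 = €8,081.6189
Total = €18,676.6598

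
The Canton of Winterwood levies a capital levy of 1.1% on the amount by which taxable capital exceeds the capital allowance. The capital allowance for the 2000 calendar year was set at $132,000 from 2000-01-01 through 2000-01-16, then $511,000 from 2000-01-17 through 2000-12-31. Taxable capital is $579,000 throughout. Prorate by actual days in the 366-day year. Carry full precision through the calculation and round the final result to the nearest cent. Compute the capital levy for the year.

$930.25

2000-01-01 to 2000-01-16: 16 days, exemption $132,000 → ($579,000 − $132,000) × 1.1% × 16/366 = $214.9508
2000-01-17 to 2000-12-31: 350 days, exemption $511,000 → ($579,000 − $511,000) × 1.1% × 350/366 = $715.3005
Total = $930.2514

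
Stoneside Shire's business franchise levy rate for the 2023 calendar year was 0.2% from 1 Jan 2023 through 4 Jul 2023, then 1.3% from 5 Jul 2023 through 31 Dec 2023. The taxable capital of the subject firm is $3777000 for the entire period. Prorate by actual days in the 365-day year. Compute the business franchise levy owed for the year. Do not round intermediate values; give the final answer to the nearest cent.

1 Jan – 4 Jul 2023: 185 days at 0.2% → $3777000 × 0.2% × 185/365 = $3828.7397
5 Jul – 31 Dec 2023: 180 days at 1.3% → $3777000 × 1.3% × 180/365 = $24214.1918
Total = $28042.9315

$28042.93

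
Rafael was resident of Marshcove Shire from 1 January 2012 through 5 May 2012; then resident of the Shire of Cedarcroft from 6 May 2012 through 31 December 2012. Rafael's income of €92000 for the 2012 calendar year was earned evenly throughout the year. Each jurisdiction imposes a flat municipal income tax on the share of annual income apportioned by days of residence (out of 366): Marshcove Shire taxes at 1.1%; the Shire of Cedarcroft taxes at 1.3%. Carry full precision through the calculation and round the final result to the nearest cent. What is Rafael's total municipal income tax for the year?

€1132.66

Marshcove Shire, 1 January – 5 May 2012: 126 days → €92000 × 1.1% × 126/366 = €348.3934
The Shire of Cedarcroft, 6 May – 31 December 2012: 240 days → €92000 × 1.3% × 240/366 = €784.2623
Total = €1132.6557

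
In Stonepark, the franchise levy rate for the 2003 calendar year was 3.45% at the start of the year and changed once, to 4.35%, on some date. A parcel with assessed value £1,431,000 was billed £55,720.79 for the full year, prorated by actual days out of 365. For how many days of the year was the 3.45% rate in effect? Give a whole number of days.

185 days

Let d = days at the first rate; then 365 − d days at the second rate.
£1,431,000 × [3.45%·d + 4.35%·(365−d)] / 365 = £55,720.79
Solving gives d = 185, so the new rate took effect on 5 July 2003.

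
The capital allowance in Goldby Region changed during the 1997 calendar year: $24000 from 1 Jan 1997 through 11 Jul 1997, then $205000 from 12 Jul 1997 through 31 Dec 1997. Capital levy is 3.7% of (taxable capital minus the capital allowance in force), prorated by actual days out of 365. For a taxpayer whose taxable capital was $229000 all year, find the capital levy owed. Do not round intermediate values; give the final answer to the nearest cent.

$4410.81

1 Jan – 11 Jul 1997: 192 days, exemption $24000 → ($229000 − $24000) × 3.7% × 192/365 = $3989.9178
12 Jul – 31 Dec 1997: 173 days, exemption $205000 → ($229000 − $205000) × 3.7% × 173/365 = $420.8877
Total = $4410.8055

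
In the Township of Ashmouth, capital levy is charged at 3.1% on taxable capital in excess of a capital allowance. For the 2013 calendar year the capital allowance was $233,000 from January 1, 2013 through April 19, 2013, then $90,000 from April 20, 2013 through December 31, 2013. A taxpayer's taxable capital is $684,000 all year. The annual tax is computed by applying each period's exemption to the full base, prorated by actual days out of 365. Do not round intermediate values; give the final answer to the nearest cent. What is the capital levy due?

January 1 – April 19, 2013: 109 days, exemption $233,000 → ($684,000 − $233,000) × 3.1% × 109/365 = $4,175.1479
April 20 – December 31, 2013: 256 days, exemption $90,000 → ($684,000 − $90,000) × 3.1% × 256/365 = $12,915.0247
Total = $17,090.1726

$17,090.17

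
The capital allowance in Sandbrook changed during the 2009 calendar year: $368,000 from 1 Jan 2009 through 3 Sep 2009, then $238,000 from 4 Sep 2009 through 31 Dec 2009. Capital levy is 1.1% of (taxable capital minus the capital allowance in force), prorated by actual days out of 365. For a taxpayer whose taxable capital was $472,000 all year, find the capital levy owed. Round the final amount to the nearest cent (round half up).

1 Jan – 3 Sep 2009: 246 days, exemption $368,000 → ($472,000 − $368,000) × 1.1% × 246/365 = $771.0247
4 Sep – 31 Dec 2009: 119 days, exemption $238,000 → ($472,000 − $238,000) × 1.1% × 119/365 = $839.1945
Total = $1,610.2192

$1,610.22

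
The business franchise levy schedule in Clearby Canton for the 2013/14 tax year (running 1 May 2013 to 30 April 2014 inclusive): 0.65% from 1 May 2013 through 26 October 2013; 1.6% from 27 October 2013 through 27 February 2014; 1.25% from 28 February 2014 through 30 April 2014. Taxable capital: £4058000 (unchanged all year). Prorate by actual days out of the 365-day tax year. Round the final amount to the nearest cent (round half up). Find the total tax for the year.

1 May – 26 October 2013: 179 days at 0.65% → £4058000 × 0.65% × 179/365 = £12935.5699
27 October 2013 – 27 February 2014: 124 days at 1.6% → £4058000 × 1.6% × 124/365 = £22057.7315
28 February – 30 April 2014: 62 days at 1.25% → £4058000 × 1.25% × 62/365 = £8616.3014
Total = £43609.6027

£43609.60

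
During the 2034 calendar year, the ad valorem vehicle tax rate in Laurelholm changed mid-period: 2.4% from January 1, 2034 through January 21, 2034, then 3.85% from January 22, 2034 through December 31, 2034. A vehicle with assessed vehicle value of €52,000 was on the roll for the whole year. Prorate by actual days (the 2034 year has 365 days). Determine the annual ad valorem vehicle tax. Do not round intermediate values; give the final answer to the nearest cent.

€1,958.62

January 1 – January 21, 2034: 21 days at 2.4% → €52,000 × 2.4% × 21/365 = €71.8027
January 22 – December 31, 2034: 344 days at 3.85% → €52,000 × 3.85% × 344/365 = €1,886.8164
Total = €1,958.6192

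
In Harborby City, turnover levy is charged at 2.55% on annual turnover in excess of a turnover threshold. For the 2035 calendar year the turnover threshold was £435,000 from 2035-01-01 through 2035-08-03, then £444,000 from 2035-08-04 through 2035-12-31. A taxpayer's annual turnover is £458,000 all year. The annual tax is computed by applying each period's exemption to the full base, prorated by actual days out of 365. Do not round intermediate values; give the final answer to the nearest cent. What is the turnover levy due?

£492.18

2035-01-01 to 2035-08-03: 215 days, exemption £435,000 → (£458,000 − £435,000) × 2.55% × 215/365 = £345.4726
2035-08-04 to 2035-12-31: 150 days, exemption £444,000 → (£458,000 − £444,000) × 2.55% × 150/365 = £146.7123
Total = £492.1849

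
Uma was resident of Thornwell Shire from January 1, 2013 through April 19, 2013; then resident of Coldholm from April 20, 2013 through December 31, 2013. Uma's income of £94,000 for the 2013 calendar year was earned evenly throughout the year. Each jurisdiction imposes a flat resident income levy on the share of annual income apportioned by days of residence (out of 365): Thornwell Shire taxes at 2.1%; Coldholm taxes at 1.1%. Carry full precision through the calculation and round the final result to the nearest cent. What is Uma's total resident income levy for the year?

Thornwell Shire, January 1 – April 19, 2013: 109 days → £94,000 × 2.1% × 109/365 = £589.4959
Coldholm, April 20 – December 31, 2013: 256 days → £94,000 × 1.1% × 256/365 = £725.2164
Total = £1,314.7123

£1,314.71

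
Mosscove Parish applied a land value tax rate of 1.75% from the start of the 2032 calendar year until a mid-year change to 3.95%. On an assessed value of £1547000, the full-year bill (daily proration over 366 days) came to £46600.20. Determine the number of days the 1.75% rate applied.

156 days

Let d = days at the first rate; then 366 − d days at the second rate.
£1547000 × [1.75%·d + 3.95%·(366−d)] / 366 = £46600.20
Solving gives d = 156, so the new rate took effect on 5 June 2032.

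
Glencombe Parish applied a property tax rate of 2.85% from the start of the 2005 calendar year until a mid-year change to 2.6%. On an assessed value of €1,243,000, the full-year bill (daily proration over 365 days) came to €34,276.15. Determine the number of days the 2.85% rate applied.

Let d = days at the first rate; then 365 − d days at the second rate.
€1,243,000 × [2.85%·d + 2.6%·(365−d)] / 365 = €34,276.15
Solving gives d = 230, so the new rate took effect on August 19, 2005.

230 days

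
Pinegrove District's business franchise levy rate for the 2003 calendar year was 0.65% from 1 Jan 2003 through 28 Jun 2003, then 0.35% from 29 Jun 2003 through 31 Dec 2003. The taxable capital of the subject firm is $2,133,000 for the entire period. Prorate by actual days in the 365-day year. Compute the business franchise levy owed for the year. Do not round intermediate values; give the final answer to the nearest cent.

1 Jan – 28 Jun 2003: 179 days at 0.65% → $2,133,000 × 0.65% × 179/365 = $6,799.3027
29 Jun – 31 Dec 2003: 186 days at 0.35% → $2,133,000 × 0.35% × 186/365 = $3,804.3370
Total = $10,603.6397

$10,603.64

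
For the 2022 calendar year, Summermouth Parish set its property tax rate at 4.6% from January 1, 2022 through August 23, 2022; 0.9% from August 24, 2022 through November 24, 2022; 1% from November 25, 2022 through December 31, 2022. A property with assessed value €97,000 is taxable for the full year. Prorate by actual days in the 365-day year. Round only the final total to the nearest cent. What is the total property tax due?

January 1 – August 23, 2022: 235 days at 4.6% → €97,000 × 4.6% × 235/365 = €2,872.7945
August 24 – November 24, 2022: 93 days at 0.9% → €97,000 × 0.9% × 93/365 = €222.4356
November 25 – December 31, 2022: 37 days at 1% → €97,000 × 1% × 37/365 = €98.3288
Total = €3,193.5589

€3,193.56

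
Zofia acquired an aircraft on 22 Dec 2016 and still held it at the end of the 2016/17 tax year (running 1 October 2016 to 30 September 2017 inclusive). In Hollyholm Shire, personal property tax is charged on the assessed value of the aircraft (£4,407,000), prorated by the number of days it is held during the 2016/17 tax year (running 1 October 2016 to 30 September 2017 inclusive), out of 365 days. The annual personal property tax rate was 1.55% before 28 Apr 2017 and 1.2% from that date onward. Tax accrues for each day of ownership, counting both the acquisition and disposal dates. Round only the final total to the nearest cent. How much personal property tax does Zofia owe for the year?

22 Dec 2016 – 27 Apr 2017: 127 days at 1.55% → £4,407,000 × 1.55% × 127/365 = £23,767.6151
28 Apr – 30 Sep 2017: 156 days at 1.2% → £4,407,000 × 1.2% × 156/365 = £22,602.4767
Total = £46,370.0918

£46,370.09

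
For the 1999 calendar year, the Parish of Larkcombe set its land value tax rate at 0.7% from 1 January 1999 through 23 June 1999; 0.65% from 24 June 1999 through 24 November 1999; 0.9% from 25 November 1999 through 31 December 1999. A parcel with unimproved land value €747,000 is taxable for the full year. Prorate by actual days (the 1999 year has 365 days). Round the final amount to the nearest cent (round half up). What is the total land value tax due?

€5,222.86

1 January – 23 June 1999: 174 days at 0.7% → €747,000 × 0.7% × 174/365 = €2,492.7288
24 June – 24 November 1999: 154 days at 0.65% → €747,000 × 0.65% × 154/365 = €2,048.6219
25 November – 31 December 1999: 37 days at 0.9% → €747,000 × 0.9% × 37/365 = €681.5096
Total = €5,222.8603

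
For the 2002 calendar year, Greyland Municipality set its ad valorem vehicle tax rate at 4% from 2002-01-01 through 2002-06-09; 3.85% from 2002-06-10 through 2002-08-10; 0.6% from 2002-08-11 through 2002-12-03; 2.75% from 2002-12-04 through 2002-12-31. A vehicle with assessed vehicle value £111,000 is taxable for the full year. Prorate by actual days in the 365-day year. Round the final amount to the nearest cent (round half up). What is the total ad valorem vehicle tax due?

2002-01-01 to 2002-06-09: 160 days at 4% → £111,000 × 4% × 160/365 = £1,946.3014
2002-06-10 to 2002-08-10: 62 days at 3.85% → £111,000 × 3.85% × 62/365 = £725.9096
2002-08-11 to 2002-12-03: 115 days at 0.6% → £111,000 × 0.6% × 115/365 = £209.8356
2002-12-04 to 2002-12-31: 28 days at 2.75% → £111,000 × 2.75% × 28/365 = £234.1644
Total = £3,116.2110

£3,116.21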